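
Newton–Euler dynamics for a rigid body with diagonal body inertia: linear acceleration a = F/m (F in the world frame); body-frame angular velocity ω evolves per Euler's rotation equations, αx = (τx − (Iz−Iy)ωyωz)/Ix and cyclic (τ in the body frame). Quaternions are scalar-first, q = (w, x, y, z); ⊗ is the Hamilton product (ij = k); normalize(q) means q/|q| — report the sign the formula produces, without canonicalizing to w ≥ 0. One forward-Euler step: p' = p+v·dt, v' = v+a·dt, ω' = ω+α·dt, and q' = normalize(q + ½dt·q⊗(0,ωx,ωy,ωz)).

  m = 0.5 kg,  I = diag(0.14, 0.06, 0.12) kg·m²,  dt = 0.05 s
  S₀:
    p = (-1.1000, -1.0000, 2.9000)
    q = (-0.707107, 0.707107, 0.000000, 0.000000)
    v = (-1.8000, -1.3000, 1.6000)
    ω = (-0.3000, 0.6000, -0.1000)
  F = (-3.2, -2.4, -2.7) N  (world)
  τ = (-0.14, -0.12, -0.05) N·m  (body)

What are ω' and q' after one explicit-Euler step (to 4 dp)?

ω×(Iω) gyroscopic = (-0.0036, 0.0006, 0.0144)
angular accel α = (-0.9743, -2.0100, -0.5367)
new body rate ω' = (-0.3487, 0.4995, -0.1268)
Hamilton product q⊗(0,ω) = (0.2121321, 0.2121321, -0.3535535, 0.4949749)
updated quaternion q' = (-0.7017, 0.7123, -0.0088, 0.0124)

ω' = (-0.3487, 0.4995, -0.1268)
q' = (-0.7017, 0.7123, -0.0088, 0.0124)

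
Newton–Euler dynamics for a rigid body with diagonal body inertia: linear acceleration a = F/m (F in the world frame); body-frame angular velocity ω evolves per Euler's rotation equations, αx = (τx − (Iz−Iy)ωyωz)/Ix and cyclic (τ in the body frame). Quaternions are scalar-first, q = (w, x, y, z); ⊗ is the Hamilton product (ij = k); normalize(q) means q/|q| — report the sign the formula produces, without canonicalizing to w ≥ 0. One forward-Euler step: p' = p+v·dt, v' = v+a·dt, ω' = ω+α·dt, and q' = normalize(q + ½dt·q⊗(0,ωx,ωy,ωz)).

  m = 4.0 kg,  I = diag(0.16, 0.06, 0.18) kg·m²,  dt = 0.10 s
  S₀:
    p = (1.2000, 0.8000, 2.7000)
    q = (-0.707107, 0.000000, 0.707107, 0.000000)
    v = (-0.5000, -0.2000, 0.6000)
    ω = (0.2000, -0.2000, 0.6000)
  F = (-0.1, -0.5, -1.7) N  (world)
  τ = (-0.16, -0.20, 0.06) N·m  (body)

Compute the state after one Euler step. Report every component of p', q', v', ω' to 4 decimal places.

angular accel α = (-0.9100, -3.2933, 0.3111)
new body rate ω' = (0.1090, -0.5293, 0.6311)
q⊗(0,ω) = (0.1414214, 0.2828428, 0.1414214, -0.5656856)
q + ½dt·q⊗(0,ω), renormalized = (-0.6997, 0.0141, 0.7138, -0.0283)
a = (-0.0250, -0.1250, -0.4250)
p + v·dt = (1.1500, 0.7800, 2.7600)
v' = v + a·dt = (-0.5025, -0.2125, 0.5575)

p' = (1.1500, 0.7800, 2.7600)
q' = (-0.6997, 0.0141, 0.7138, -0.0283)
v' = (-0.5025, -0.2125, 0.5575)
ω' = (0.1090, -0.5293, 0.6311)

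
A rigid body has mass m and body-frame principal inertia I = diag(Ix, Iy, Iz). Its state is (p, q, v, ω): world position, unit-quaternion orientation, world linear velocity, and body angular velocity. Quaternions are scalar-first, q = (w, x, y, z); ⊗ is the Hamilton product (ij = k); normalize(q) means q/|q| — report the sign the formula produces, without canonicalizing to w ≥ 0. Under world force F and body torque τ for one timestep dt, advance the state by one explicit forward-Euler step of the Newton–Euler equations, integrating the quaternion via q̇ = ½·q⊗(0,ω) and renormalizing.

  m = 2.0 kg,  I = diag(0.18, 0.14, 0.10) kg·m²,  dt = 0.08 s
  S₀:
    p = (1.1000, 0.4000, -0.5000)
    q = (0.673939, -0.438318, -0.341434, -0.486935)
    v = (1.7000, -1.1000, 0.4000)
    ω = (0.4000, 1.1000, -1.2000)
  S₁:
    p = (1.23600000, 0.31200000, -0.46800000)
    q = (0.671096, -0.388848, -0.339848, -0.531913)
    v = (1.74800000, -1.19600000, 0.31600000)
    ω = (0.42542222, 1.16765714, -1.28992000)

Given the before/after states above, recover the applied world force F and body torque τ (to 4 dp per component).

F = (1.2000, -2.4000, -2.1000)
τ = (0.1100, 0.0800, -0.1300)

Δv = v₁−v₀ = (0.04800000, -0.09600000, -0.08400000)
m·(v₁−v₀)/dt = (1.2000, -2.4000, -2.1000)
Δω = ω₁−ω₀ = (0.02542222, 0.06765714, -0.08992000)
τ = I·(Δω/dt) + ω₀×(Iω₀) = (0.1100, 0.0800, -0.1300)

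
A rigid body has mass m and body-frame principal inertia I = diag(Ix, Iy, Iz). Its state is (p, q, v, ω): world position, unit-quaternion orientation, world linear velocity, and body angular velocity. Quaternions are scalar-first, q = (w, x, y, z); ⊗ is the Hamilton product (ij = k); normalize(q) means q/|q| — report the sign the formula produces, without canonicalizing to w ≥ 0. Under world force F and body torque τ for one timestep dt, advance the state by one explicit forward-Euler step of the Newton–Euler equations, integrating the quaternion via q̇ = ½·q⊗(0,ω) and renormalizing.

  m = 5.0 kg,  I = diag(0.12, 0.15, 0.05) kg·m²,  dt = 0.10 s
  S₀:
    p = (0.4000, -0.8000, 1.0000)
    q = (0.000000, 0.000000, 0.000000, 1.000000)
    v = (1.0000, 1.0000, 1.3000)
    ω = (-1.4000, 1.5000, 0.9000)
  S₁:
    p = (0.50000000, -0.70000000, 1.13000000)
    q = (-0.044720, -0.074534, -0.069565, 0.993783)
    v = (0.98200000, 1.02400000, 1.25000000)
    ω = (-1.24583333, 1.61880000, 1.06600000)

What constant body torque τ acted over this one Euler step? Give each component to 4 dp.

τ = (0.0500, 0.0900, 0.0200)

ω₁ − ω₀ = (0.15416667, 0.11880000, 0.16600000)
τ = I·(Δω/dt) + ω₀×(Iω₀) = (0.0500, 0.0900, 0.0200)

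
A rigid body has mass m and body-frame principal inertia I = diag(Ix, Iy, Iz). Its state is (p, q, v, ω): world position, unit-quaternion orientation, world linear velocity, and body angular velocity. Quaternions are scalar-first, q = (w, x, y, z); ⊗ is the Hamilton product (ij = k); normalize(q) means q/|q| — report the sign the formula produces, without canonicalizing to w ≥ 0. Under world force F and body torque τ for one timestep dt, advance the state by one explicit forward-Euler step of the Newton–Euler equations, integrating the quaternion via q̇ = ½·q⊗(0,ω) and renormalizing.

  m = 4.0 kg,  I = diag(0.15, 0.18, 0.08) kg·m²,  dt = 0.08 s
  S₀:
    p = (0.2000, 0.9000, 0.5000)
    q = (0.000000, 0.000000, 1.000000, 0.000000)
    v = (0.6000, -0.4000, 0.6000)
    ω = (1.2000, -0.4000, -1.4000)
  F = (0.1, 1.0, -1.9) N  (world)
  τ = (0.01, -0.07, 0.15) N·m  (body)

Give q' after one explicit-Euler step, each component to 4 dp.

Hamilton product q⊗(0,ω) = (0.4000000, -1.4000000, 0.0000000, -1.2000000)
updated quaternion q' = (0.0160, -0.0558, 0.9972, -0.0479)

q' = (0.0160, -0.0558, 0.9972, -0.0479)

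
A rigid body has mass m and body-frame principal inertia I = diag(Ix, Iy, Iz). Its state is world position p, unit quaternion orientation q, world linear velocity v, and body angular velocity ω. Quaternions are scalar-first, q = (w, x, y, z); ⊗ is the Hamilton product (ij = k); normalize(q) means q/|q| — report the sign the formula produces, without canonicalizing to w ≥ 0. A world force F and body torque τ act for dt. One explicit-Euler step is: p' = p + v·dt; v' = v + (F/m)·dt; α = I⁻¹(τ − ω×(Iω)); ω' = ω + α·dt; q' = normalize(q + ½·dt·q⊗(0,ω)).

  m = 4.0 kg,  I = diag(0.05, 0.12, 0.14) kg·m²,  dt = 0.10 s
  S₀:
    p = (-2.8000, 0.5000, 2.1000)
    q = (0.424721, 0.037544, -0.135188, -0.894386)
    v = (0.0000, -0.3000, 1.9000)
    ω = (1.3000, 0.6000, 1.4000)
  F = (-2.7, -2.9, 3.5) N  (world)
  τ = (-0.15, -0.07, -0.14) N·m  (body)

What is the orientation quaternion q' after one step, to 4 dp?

q' = (0.4865, 0.0821, -0.1823, -0.8505)

q⊗(0,ω) = (1.2844460, 0.8995057, -0.9604308, 0.7928802)
q' = normalize(q + ½dt·q⊗(0,ω)) = (0.4865, 0.0821, -0.1823, -0.8505)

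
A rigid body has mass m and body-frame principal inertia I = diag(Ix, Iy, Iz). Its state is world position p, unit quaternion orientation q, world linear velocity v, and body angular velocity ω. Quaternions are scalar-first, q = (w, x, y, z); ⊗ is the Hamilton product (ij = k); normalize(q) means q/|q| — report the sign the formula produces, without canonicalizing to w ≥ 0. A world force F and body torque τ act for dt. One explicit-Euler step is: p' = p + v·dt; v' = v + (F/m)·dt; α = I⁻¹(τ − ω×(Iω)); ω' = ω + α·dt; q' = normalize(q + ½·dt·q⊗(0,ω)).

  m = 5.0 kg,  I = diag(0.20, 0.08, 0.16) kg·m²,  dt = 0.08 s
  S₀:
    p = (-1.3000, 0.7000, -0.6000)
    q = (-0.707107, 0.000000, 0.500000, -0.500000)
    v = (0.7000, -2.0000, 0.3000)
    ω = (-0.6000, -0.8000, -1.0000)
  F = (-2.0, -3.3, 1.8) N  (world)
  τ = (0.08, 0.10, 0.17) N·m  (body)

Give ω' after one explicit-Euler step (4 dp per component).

ω' = (-0.5936, -0.7240, -0.8862)

ω×(Iω) gyroscopic = (0.0640, 0.0240, -0.0576)
angular accel α = (0.0800, 0.9500, 1.4225)
ω' = ω + α·dt = (-0.5936, -0.7240, -0.8862)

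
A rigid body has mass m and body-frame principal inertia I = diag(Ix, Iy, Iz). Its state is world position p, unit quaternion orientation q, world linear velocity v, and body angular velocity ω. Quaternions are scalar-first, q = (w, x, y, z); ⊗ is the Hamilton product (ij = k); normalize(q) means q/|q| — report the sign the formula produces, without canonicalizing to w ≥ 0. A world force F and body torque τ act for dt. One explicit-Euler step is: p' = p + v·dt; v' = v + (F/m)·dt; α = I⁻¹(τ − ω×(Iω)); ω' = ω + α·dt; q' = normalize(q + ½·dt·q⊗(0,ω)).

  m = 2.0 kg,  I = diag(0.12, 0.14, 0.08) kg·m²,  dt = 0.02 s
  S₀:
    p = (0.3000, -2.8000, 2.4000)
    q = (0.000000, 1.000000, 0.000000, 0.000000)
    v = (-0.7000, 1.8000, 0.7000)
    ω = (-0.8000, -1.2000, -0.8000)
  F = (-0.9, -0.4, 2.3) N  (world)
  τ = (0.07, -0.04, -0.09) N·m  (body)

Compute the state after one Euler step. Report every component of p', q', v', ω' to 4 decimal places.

a = F/m = (-0.4500, -0.2000, 1.1500)
p' = p + v·dt = (0.2860, -2.7640, 2.4140)
v' = v + a·dt = (-0.7090, 1.7960, 0.7230)
precession coupling ω×(Iω) = (-0.0576, 0.0256, 0.0192)
angular accel α = (1.0633, -0.4686, -1.3650)
ω + α·dt = (-0.7787, -1.2094, -0.8273)
Hamilton product q⊗(0,ω) = (0.8000000, 0.0000000, 0.8000000, -1.2000000)
updated quaternion q' = (0.0080, 0.9999, 0.0080, -0.0120)

p' = (0.2860, -2.7640, 2.4140)
q' = (0.0080, 0.9999, 0.0080, -0.0120)
v' = (-0.7090, 1.7960, 0.7230)
ω' = (-0.7787, -1.2094, -0.8273)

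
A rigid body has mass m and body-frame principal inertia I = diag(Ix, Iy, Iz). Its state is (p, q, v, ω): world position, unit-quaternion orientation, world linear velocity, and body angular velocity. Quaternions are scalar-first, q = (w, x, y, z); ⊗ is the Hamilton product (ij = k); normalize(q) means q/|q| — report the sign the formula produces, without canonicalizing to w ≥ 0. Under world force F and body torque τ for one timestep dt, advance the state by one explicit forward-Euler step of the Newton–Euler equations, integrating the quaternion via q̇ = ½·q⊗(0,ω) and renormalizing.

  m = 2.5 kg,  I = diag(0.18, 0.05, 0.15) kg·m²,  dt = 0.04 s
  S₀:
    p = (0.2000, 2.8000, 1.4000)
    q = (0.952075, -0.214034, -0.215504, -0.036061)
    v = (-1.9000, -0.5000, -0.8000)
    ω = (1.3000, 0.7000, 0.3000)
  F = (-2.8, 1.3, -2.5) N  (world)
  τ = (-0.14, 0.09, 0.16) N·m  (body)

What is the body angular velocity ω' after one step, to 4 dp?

ω×(Iω) gyroscopic = (0.0210, 0.0117, -0.1183)
angular accel α = (-0.8944, 1.5660, 1.8553)
new body rate ω' = (1.2642, 0.7626, 0.3742)

ω' = (1.2642, 0.7626, 0.3742)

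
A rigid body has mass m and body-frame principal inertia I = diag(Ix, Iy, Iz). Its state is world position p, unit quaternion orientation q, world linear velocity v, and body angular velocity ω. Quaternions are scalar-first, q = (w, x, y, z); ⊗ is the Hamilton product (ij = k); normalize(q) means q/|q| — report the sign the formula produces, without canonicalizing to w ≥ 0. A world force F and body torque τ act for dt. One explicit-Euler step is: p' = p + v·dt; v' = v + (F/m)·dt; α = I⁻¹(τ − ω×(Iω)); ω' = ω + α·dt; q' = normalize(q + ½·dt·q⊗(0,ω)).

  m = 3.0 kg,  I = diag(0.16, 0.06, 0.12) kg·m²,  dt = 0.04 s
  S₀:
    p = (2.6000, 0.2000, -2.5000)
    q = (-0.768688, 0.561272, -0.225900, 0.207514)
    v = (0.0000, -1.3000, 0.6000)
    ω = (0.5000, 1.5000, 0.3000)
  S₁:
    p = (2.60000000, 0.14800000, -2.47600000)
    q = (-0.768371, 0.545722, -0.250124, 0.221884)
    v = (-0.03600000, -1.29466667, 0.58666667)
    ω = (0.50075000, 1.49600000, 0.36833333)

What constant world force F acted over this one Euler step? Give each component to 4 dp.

F = (-2.7000, 0.4000, -1.0000)

Δv = v₁−v₀ = (-0.03600000, 0.00533333, -0.01333333)
m·(v₁−v₀)/dt = (-2.7000, 0.4000, -1.0000)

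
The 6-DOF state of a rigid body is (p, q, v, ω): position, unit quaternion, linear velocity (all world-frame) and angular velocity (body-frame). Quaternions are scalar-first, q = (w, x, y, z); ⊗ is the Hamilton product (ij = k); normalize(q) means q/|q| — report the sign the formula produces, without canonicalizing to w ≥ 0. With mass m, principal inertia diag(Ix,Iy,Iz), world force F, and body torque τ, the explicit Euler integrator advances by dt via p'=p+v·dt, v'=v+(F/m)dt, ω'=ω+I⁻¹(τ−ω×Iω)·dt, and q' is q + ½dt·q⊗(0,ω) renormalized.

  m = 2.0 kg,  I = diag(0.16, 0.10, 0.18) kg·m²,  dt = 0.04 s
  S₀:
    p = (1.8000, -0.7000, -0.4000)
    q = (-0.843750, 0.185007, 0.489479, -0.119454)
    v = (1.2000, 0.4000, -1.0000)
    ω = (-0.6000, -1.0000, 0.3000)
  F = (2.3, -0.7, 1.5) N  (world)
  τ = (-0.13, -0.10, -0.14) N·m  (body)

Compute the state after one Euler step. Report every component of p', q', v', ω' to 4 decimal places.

p' = (1.8480, -0.6840, -0.4400)
q' = (-0.8308, 0.1956, 0.5065, -0.1223)
v' = (1.2460, 0.3860, -0.9700)
ω' = (-0.6265, -1.0414, 0.2769)

angular accel α = (-0.6625, -1.0360, -0.5778)
ω' = ω + α·dt = (-0.6265, -1.0414, 0.2769)
2q̇ = q⊗(0,ω) = (0.6363194, 0.5336397, 0.8599203, -0.1444446)
q' = normalize(q + ½dt·q⊗(0,ω)) = (-0.8308, 0.1956, 0.5065, -0.1223)
p' = p + v·dt = (1.8480, -0.6840, -0.4400)
v' = v + a·dt = (1.2460, 0.3860, -0.9700)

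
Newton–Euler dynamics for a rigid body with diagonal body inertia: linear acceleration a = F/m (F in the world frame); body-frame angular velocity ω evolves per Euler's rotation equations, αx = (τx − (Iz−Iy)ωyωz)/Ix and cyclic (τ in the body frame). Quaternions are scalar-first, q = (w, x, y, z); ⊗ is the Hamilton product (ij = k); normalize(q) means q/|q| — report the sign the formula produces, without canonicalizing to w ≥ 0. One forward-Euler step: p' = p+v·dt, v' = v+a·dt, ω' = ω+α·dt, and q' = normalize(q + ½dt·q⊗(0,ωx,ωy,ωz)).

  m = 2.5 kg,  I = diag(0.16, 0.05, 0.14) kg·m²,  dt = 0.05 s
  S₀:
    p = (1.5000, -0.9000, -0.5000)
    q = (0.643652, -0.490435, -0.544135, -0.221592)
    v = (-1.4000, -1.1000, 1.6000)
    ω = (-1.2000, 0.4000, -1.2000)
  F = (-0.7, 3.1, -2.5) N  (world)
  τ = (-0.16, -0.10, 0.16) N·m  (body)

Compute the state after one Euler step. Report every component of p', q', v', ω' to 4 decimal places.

precession coupling ω×(Iω) = (-0.0432, 0.0288, 0.0528)
angular accel α = (-0.7300, -2.5760, 0.7657)
ω' = ω + α·dt = (-1.2365, 0.2712, -1.1617)
q⊗(0,ω) = (-0.6367784, -0.0307836, -0.0651508, -1.6215184)
q' = normalize(q + ½dt·q⊗(0,ω)) = (0.6271, -0.4907, -0.5452, -0.2619)
a = (-0.2800, 1.2400, -1.0000)
new position p' = (1.4300, -0.9550, -0.4200)
v' = v + a·dt = (-1.4140, -1.0380, 1.5500)

p' = (1.4300, -0.9550, -0.4200)
q' = (0.6271, -0.4907, -0.5452, -0.2619)
v' = (-1.4140, -1.0380, 1.5500)
ω' = (-1.2365, 0.2712, -1.1617)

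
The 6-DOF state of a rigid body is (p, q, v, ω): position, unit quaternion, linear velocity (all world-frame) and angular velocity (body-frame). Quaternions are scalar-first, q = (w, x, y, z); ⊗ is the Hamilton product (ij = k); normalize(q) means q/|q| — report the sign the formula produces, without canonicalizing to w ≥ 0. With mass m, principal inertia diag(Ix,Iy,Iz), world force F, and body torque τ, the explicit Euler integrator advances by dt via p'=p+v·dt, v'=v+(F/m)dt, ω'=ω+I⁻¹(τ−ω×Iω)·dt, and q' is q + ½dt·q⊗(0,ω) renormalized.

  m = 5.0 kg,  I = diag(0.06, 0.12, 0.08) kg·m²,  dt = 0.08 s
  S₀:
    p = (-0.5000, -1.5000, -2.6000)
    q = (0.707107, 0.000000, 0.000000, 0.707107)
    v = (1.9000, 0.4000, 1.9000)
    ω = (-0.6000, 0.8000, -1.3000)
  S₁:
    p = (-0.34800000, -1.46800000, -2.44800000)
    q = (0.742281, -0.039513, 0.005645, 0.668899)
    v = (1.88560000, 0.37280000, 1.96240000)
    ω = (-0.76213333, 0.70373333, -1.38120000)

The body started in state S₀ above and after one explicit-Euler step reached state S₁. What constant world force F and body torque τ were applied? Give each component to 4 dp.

Δv = v₁−v₀ = (-0.01440000, -0.02720000, 0.06240000)
F = m·Δv/dt = (-0.9000, -1.7000, 3.9000)
rate change Δω = (-0.16213333, -0.09626667, -0.08120000)
applied torque τ = (-0.0800, -0.1600, -0.1100)

F = (-0.9000, -1.7000, 3.9000)
τ = (-0.0800, -0.1600, -0.1100)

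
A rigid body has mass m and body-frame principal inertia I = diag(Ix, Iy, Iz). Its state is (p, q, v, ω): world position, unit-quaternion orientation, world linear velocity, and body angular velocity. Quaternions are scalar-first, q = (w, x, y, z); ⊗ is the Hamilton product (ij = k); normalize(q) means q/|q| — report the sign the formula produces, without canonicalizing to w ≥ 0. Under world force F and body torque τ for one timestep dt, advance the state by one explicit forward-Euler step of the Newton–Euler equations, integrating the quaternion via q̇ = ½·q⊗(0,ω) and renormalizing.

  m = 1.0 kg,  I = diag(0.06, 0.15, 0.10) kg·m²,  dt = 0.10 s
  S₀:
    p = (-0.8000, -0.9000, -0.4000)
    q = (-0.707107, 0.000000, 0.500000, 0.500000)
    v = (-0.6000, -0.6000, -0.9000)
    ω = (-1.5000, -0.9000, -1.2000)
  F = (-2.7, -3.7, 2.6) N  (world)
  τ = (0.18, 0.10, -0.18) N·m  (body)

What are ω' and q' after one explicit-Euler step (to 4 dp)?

ω' = (-1.1100, -0.7853, -1.5015)
q' = (-0.6510, 0.0453, 0.4916, 0.5767)

gyro term ω×Iω = (-0.0540, -0.0720, 0.1215)
(τ − ω×Iω)/I = (3.9000, 1.1467, -3.0150)
new body rate ω' = (-1.1100, -0.7853, -1.5015)
q⊗(0,ω) = (1.0500000, 0.9106605, -0.1136037, 1.5985284)
q + ½dt·q⊗(0,ω), renormalized = (-0.6510, 0.0453, 0.4916, 0.5767)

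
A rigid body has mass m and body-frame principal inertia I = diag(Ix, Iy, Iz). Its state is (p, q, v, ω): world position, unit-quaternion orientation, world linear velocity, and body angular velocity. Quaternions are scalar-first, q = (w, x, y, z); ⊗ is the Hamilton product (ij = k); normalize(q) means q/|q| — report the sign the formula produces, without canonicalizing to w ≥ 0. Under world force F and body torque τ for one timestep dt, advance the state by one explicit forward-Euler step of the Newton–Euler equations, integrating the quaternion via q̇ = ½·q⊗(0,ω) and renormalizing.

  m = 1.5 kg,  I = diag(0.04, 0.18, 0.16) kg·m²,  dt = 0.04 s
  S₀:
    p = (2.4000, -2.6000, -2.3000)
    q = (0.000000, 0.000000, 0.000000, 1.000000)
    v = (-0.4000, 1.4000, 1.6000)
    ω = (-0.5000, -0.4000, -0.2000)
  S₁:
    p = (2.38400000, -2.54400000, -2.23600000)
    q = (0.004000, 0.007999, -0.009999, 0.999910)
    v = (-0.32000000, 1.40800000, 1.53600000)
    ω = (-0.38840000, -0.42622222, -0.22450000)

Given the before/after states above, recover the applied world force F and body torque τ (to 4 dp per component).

rate change Δω = (0.11160000, -0.02622222, -0.02450000)
τ = I·(Δω/dt) + ω₀×(Iω₀) = (0.1100, -0.1300, -0.0700)
Δv = v₁−v₀ = (0.08000000, 0.00800000, -0.06400000)
applied force F = (3.0000, 0.3000, -2.4000)

F = (3.0000, 0.3000, -2.4000)
τ = (0.1100, -0.1300, -0.0700)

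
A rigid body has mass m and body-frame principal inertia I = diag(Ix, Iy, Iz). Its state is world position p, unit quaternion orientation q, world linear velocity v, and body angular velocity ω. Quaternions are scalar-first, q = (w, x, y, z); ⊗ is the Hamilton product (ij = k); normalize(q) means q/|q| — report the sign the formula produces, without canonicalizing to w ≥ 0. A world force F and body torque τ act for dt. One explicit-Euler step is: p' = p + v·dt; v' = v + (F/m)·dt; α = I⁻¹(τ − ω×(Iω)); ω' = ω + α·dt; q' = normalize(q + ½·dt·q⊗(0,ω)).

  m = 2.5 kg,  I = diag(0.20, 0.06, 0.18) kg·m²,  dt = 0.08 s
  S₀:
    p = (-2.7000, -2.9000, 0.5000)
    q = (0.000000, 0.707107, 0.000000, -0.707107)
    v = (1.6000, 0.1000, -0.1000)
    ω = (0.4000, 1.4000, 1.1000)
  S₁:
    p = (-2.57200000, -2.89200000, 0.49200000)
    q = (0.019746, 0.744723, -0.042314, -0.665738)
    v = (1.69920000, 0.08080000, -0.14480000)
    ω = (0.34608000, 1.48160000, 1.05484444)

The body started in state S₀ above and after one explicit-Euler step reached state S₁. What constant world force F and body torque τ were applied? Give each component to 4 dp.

v₁ − v₀ = (0.09920000, -0.01920000, -0.04480000)
F = m·Δv/dt = (3.1000, -0.6000, -1.4000)
rate change Δω = (-0.05392000, 0.08160000, -0.04515556)
I·α + gyro = (0.0500, 0.0700, -0.1800)

F = (3.1000, -0.6000, -1.4000)
τ = (0.0500, 0.0700, -0.1800)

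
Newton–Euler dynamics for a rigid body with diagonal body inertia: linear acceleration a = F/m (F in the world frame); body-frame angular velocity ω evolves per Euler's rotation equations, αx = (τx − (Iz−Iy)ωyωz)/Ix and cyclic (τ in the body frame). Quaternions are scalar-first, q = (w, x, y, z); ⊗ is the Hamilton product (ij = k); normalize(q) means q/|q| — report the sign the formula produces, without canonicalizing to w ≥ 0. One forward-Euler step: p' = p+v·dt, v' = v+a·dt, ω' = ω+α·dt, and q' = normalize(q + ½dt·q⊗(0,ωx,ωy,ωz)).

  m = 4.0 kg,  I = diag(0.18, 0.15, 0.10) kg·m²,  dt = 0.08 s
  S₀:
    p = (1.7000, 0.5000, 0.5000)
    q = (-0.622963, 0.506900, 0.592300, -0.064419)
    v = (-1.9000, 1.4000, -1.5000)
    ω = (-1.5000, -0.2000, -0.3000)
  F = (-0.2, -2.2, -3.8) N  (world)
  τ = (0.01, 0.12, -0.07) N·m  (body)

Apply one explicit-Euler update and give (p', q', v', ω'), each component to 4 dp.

p' = (1.5480, 0.6120, 0.3800)
q' = (-0.5875, 0.5356, 0.6061, -0.0254)
v' = (-1.9040, 1.3560, -1.5760)
ω' = (-1.4942, -0.1552, -0.3488)

a = (-0.0500, -0.5500, -0.9500)
p + v·dt = (1.5480, 0.6120, 0.3800)
new velocity v' = (-1.9040, 1.3560, -1.5760)
precession coupling ω×(Iω) = (-0.0030, 0.0360, -0.0090)
(τ − ω×Iω)/I = (0.0722, 0.5600, -0.6100)
new body rate ω' = (-1.4942, -0.1552, -0.3488)
q⊗(0,ω) = (0.8594843, 0.7438707, 0.3732911, 0.9739589)
q + ½dt·q⊗(0,ω), renormalized = (-0.5875, 0.5356, 0.6061, -0.0254)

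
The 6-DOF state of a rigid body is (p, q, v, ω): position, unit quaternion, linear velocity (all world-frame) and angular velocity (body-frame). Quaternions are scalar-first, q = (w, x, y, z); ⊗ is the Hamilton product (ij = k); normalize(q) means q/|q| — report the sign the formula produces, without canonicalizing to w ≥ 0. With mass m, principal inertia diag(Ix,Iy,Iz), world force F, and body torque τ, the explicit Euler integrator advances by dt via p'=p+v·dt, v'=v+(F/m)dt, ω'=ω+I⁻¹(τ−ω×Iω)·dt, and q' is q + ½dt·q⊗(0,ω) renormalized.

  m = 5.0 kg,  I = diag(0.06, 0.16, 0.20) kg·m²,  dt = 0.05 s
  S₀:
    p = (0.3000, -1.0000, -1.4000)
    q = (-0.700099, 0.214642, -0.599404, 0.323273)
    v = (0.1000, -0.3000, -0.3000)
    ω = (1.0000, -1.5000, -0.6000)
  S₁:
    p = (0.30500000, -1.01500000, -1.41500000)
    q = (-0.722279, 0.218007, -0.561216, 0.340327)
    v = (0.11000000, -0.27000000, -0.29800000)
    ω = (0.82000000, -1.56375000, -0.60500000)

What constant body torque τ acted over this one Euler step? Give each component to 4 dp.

τ = (-0.1800, -0.1200, -0.1700)

Δω = ω₁−ω₀ = (-0.18000000, -0.06375000, -0.00500000)
gyro term ω₀×Iω₀ = (0.0360, 0.0840, -0.1500)
applied torque τ = (-0.1800, -0.1200, -0.1700)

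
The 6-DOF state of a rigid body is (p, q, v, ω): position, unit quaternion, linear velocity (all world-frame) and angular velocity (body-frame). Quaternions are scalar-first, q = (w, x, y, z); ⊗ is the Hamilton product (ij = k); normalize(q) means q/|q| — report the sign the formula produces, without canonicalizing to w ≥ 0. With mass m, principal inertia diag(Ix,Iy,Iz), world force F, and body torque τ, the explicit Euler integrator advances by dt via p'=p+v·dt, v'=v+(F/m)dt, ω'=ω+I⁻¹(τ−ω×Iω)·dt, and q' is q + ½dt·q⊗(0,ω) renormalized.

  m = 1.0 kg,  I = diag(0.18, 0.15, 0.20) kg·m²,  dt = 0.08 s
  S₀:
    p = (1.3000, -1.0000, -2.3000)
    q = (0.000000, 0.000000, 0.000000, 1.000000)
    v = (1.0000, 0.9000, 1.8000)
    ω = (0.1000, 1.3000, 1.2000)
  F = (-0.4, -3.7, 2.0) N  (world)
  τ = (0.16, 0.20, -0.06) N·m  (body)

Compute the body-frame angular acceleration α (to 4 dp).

α = (0.4556, 1.3493, -0.2805)

precession coupling ω×(Iω) = (0.0780, -0.0024, -0.0039)
angular accel α = (0.4556, 1.3493, -0.2805)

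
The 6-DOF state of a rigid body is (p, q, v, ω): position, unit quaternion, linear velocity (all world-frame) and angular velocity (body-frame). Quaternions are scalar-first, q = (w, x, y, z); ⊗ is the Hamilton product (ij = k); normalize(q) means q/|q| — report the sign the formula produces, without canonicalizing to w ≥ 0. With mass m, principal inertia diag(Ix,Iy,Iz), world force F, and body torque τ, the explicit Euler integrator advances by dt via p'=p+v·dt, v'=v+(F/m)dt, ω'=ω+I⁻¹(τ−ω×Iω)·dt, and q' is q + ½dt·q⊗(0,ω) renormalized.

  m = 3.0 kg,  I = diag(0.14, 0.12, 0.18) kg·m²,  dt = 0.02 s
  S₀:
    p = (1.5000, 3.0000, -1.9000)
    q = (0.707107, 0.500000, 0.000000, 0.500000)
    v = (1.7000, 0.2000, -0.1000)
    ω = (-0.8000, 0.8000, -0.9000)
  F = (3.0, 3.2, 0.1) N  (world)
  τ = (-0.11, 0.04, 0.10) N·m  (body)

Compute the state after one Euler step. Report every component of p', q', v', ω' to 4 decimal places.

p' = (1.5340, 3.0040, -1.9020)
q' = (0.7155, 0.4903, 0.0062, 0.4976)
v' = (1.7200, 0.2213, -0.0993)
ω' = (-0.8095, 0.8115, -0.8903)

a = F/m = (1.0000, 1.0667, 0.0333)
p' = p + v·dt = (1.5340, 3.0040, -1.9020)
v' = v + a·dt = (1.7200, 0.2213, -0.0993)
gyro term ω×Iω = (-0.0432, -0.0288, 0.0128)
α = I⁻¹(τ − ω×Iω) = (-0.4771, 0.5733, 0.4844)
new body rate ω' = (-0.8095, 0.8115, -0.8903)
Hamilton product q⊗(0,ω) = (0.8500000, -0.9656856, 0.6156856, -0.2363963)
q' = normalize(q + ½dt·q⊗(0,ω)) = (0.7155, 0.4903, 0.0062, 0.4976)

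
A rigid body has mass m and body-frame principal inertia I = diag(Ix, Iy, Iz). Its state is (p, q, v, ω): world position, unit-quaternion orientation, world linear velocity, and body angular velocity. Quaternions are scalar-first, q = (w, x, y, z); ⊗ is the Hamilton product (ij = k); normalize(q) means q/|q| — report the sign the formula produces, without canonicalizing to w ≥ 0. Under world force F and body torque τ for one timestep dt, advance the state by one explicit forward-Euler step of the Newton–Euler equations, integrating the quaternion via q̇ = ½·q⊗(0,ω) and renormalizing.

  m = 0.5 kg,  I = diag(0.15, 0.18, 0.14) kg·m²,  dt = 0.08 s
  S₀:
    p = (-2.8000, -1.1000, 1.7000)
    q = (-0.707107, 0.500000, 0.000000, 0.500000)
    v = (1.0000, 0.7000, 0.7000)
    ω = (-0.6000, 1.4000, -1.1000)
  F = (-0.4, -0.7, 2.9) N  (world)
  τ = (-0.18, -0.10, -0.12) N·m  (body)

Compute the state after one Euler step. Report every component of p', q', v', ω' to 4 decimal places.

p' = (-2.7200, -1.0440, 1.7560)
q' = (-0.6712, 0.4876, -0.0295, 0.5575)
v' = (0.9360, 0.5880, 1.1640)
ω' = (-0.7289, 1.3526, -1.1542)

a = F/m = (-0.8000, -1.4000, 5.8000)
new position p' = (-2.7200, -1.0440, 1.7560)
v + (F/m)dt = (0.9360, 0.5880, 1.1640)
α = I⁻¹(τ − ω×Iω) = (-1.6107, -0.5922, -0.6771)
new body rate ω' = (-0.7289, 1.3526, -1.1542)
Hamilton product q⊗(0,ω) = (0.8500000, -0.2757358, -0.7399498, 1.4778177)
updated quaternion q' = (-0.6712, 0.4876, -0.0295, 0.5575)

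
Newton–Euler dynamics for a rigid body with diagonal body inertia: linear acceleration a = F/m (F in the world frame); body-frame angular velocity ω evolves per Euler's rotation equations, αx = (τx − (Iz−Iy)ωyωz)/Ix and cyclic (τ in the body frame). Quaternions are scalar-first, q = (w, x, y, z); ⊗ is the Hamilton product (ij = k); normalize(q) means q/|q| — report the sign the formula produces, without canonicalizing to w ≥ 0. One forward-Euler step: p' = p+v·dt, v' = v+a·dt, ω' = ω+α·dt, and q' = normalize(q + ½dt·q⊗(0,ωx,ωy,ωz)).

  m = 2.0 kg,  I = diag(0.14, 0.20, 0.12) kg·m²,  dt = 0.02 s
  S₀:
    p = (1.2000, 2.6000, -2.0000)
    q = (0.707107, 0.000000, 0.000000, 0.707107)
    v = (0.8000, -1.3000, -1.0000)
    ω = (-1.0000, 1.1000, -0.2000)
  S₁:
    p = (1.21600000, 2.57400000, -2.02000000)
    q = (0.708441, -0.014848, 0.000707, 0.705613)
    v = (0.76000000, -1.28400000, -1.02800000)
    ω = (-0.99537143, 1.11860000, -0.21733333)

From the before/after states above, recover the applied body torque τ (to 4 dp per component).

τ = (0.0500, 0.1900, -0.1700)

ω₁ − ω₀ = (0.00462857, 0.01860000, -0.01733333)
precession coupling = (0.0176, 0.0040, -0.0660)
applied torque τ = (0.0500, 0.1900, -0.1700)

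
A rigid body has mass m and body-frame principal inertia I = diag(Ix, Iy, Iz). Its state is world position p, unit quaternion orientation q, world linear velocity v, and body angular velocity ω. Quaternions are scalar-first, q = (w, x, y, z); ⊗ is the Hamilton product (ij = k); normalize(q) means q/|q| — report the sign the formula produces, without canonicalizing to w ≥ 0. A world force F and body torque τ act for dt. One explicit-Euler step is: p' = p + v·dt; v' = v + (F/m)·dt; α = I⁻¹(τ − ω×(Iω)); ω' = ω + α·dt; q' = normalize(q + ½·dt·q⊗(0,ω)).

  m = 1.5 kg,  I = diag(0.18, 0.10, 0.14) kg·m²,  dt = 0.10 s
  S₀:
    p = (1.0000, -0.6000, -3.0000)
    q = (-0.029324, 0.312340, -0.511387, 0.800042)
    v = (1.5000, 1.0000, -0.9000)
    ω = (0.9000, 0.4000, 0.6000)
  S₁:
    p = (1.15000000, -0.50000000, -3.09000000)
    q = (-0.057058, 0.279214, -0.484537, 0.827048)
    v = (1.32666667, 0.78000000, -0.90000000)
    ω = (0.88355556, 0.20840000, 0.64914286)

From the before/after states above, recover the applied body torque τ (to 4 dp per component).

ω₁ − ω₀ = (-0.01644444, -0.19160000, 0.04914286)
ω₀×(Iω₀) = (0.0096, 0.0216, -0.0288)
applied torque τ = (-0.0200, -0.1700, 0.0400)

τ = (-0.0200, -0.1700, 0.0400)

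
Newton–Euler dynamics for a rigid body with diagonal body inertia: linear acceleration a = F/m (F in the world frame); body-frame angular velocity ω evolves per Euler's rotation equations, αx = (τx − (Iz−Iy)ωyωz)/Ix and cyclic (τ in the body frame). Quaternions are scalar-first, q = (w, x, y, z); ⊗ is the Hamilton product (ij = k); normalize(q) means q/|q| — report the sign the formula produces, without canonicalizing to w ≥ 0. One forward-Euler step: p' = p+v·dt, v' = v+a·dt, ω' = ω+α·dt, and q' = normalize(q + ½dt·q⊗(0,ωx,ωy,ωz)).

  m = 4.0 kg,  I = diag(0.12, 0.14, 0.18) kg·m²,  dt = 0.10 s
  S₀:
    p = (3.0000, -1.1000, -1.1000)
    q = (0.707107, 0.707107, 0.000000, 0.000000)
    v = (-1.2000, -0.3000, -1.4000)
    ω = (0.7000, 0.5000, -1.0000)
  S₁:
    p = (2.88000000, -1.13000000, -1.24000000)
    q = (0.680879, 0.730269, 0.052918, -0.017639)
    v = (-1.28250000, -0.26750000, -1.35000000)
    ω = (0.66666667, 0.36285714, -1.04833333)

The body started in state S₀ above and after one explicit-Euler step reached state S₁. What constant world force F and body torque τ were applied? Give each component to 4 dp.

F = (-3.3000, 1.3000, 2.0000)
τ = (-0.0600, -0.1500, -0.0800)

Δω = ω₁−ω₀ = (-0.03333333, -0.13714286, -0.04833333)
ω₀×(Iω₀) = (-0.0200, 0.0420, 0.0070)
I·α + gyro = (-0.0600, -0.1500, -0.0800)
Δv = v₁−v₀ = (-0.08250000, 0.03250000, 0.05000000)
F = m·Δv/dt = (-3.3000, 1.3000, 2.0000)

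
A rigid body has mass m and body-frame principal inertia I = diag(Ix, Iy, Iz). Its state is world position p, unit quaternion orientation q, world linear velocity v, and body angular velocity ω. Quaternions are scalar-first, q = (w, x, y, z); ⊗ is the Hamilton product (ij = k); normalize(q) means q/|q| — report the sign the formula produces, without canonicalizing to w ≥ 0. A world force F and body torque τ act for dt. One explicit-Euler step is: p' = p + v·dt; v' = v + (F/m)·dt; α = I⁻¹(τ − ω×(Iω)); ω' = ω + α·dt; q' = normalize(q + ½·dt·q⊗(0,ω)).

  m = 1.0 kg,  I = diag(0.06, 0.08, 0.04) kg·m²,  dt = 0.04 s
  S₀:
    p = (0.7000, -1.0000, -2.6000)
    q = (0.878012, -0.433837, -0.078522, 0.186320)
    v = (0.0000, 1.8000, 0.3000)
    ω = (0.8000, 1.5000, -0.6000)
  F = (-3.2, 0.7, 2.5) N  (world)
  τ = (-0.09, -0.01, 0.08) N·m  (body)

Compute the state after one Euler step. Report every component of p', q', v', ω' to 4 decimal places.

precession coupling ω×(Iω) = (0.0360, -0.0096, 0.0240)
(τ − ω×Iω)/I = (-2.1000, -0.0050, 1.4000)
ω' = ω + α·dt = (0.7160, 1.4998, -0.5440)
2q̇ = q⊗(0,ω) = (0.5766446, 0.4700428, 1.2057718, -1.1147451)
updated quaternion q' = (0.8890, -0.4242, -0.0544, 0.1639)
new position p' = (0.7000, -0.9280, -2.5880)
v' = v + a·dt = (-0.1280, 1.8280, 0.4000)

p' = (0.7000, -0.9280, -2.5880)
q' = (0.8890, -0.4242, -0.0544, 0.1639)
v' = (-0.1280, 1.8280, 0.4000)
ω' = (0.7160, 1.4998, -0.5440)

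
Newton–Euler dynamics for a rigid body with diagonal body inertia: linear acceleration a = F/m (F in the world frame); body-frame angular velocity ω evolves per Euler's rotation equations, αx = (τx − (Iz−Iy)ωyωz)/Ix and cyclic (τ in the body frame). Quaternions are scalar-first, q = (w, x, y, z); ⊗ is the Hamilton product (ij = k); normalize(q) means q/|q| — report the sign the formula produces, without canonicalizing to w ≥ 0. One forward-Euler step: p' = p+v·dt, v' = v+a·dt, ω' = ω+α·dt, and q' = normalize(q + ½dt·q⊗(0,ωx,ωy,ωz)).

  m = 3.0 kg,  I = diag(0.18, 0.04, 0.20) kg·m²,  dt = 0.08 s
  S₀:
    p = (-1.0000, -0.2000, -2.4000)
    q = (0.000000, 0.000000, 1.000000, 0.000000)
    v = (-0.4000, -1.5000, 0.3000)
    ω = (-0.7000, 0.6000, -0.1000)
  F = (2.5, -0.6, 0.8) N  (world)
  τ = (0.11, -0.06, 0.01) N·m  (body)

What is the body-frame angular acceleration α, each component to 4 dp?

precession coupling ω×(Iω) = (-0.0096, -0.0014, 0.0588)
angular accel α = (0.6644, -1.4650, -0.2440)

α = (0.6644, -1.4650, -0.2440)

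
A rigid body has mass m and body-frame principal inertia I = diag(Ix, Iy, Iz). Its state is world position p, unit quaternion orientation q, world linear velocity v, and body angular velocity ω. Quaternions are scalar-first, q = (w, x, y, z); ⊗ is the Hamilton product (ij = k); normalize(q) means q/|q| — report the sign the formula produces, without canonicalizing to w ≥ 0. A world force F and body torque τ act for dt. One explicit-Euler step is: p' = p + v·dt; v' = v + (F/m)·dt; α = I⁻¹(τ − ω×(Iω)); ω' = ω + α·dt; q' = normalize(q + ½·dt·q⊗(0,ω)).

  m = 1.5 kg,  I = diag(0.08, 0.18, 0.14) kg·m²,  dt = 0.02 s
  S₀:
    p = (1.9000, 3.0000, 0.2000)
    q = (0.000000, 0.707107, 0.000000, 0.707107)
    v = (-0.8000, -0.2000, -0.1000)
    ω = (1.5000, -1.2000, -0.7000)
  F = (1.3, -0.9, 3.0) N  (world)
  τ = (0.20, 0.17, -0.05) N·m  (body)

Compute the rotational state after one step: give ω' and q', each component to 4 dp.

angular accel α = (2.9200, 0.5944, 0.9286)
ω + α·dt = (1.5584, -1.1881, -0.6814)
Hamilton product q⊗(0,ω) = (-0.5656856, 0.8485284, 1.5556354, -0.8485284)
updated quaternion q' = (-0.0057, 0.7154, 0.0156, 0.6985)

ω' = (1.5584, -1.1881, -0.6814)
q' = (-0.0057, 0.7154, 0.0156, 0.6985)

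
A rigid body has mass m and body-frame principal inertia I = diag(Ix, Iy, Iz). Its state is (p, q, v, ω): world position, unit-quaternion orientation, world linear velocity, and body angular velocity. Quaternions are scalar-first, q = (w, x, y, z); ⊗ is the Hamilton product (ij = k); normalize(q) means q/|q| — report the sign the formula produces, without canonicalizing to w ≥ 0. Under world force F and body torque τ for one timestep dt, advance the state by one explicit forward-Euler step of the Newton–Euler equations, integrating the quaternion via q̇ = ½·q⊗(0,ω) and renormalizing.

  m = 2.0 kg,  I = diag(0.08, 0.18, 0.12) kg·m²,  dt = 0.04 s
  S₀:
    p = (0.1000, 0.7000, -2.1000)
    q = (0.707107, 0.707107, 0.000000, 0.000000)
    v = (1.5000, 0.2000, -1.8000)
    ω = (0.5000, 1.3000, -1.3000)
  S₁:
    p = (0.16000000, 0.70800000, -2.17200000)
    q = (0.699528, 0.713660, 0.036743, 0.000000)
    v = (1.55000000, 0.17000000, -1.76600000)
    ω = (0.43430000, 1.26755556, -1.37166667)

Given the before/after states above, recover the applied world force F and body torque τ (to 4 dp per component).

v₁ − v₀ = (0.05000000, -0.03000000, 0.03400000)
m·(v₁−v₀)/dt = (2.5000, -1.5000, 1.7000)
Δω = ω₁−ω₀ = (-0.06570000, -0.03244444, -0.07166667)
ω₀×(Iω₀) = (0.1014, 0.0260, 0.0650)
τ = I·(Δω/dt) + ω₀×(Iω₀) = (-0.0300, -0.1200, -0.1500)

F = (2.5000, -1.5000, 1.7000)
τ = (-0.0300, -0.1200, -0.1500)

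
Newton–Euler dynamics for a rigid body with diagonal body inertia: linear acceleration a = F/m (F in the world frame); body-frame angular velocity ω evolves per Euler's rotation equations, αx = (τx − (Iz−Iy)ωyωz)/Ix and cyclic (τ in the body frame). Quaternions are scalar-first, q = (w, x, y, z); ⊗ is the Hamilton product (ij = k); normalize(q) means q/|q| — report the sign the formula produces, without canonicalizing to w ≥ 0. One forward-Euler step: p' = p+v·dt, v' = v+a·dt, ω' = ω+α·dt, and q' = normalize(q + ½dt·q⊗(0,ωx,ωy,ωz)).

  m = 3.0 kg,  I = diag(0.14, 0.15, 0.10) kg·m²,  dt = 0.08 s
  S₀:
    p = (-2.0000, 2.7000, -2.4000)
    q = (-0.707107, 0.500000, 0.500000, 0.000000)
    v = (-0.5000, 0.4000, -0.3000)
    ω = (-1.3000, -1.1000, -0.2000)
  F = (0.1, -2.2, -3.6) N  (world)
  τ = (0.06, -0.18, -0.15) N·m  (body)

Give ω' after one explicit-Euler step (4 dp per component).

α = I⁻¹(τ − ω×Iω) = (0.5071, -1.2693, -1.6430)
ω' = ω + α·dt = (-1.2594, -1.2015, -0.3314)

ω' = (-1.2594, -1.2015, -0.3314)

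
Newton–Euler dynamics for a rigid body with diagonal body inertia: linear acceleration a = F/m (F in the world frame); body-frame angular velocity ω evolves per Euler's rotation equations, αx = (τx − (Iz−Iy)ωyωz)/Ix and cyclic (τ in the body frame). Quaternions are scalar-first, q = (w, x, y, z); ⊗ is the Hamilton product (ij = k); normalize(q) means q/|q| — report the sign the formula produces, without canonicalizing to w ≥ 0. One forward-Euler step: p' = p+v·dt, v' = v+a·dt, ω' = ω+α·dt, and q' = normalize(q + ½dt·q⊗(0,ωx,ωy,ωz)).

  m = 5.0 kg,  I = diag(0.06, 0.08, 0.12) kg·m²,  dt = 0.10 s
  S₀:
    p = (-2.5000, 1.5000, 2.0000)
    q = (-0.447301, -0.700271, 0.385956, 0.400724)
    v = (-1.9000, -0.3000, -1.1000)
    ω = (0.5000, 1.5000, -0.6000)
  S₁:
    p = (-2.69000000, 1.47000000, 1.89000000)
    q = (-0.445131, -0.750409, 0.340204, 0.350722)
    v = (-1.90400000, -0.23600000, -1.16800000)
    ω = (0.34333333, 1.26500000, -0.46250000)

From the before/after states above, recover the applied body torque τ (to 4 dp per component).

Δω = ω₁−ω₀ = (-0.15666667, -0.23500000, 0.13750000)
ω₀×(Iω₀) = (-0.0360, 0.0180, 0.0150)
τ = I·(Δω/dt) + ω₀×(Iω₀) = (-0.1300, -0.1700, 0.1800)

τ = (-0.1300, -0.1700, 0.1800)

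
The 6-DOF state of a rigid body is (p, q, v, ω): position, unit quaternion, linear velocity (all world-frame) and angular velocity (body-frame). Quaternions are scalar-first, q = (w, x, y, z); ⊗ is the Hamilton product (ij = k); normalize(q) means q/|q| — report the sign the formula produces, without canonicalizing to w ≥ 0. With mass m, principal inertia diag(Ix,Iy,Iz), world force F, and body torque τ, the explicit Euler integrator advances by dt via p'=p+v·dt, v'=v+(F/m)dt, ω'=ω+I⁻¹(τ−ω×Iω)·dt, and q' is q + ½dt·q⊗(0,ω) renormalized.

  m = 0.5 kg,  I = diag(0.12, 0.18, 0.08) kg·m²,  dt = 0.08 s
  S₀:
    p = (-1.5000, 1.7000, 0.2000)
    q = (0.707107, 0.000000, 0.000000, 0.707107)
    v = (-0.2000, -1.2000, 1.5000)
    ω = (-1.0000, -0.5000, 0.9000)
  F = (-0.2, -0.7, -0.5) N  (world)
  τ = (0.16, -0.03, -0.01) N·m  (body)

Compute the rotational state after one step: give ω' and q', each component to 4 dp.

ω' = (-0.9233, -0.4973, 0.8600)
q' = (0.6805, -0.0141, -0.0424, 0.7314)

α = I⁻¹(τ − ω×Iω) = (0.9583, 0.0333, -0.5000)
ω + α·dt = (-0.9233, -0.4973, 0.8600)
2q̇ = q⊗(0,ω) = (-0.6363963, -0.3535535, -1.0606605, 0.6363963)
q + ½dt·q⊗(0,ω), renormalized = (0.6805, -0.0141, -0.0424, 0.7314)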